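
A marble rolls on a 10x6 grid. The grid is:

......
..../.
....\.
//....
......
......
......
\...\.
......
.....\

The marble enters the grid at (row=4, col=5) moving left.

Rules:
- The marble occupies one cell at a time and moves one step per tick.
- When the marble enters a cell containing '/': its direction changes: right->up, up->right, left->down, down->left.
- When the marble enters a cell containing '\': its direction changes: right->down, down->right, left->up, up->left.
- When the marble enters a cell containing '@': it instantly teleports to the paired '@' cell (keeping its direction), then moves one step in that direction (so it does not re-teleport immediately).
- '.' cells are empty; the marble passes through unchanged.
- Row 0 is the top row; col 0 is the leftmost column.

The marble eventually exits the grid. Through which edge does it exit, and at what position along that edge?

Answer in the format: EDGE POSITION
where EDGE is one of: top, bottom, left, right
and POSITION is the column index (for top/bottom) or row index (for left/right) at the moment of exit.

Step 1: enter (4,5), '.' pass, move left to (4,4)
Step 2: enter (4,4), '.' pass, move left to (4,3)
Step 3: enter (4,3), '.' pass, move left to (4,2)
Step 4: enter (4,2), '.' pass, move left to (4,1)
Step 5: enter (4,1), '.' pass, move left to (4,0)
Step 6: enter (4,0), '.' pass, move left to (4,-1)
Step 7: at (4,-1) — EXIT via left edge, pos 4

Answer: left 4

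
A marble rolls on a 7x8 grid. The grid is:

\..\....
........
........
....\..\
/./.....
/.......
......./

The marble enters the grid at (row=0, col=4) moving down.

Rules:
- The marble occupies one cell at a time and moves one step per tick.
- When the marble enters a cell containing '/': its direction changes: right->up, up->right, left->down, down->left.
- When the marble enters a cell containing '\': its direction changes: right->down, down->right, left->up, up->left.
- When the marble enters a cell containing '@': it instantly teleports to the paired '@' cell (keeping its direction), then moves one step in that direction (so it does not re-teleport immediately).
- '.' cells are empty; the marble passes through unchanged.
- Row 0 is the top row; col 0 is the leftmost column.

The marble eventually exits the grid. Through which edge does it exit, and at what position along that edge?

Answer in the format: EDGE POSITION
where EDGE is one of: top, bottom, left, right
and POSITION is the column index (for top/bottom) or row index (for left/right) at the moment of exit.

Answer: left 6

Derivation:
Step 1: enter (0,4), '.' pass, move down to (1,4)
Step 2: enter (1,4), '.' pass, move down to (2,4)
Step 3: enter (2,4), '.' pass, move down to (3,4)
Step 4: enter (3,4), '\' deflects down->right, move right to (3,5)
Step 5: enter (3,5), '.' pass, move right to (3,6)
Step 6: enter (3,6), '.' pass, move right to (3,7)
Step 7: enter (3,7), '\' deflects right->down, move down to (4,7)
Step 8: enter (4,7), '.' pass, move down to (5,7)
Step 9: enter (5,7), '.' pass, move down to (6,7)
Step 10: enter (6,7), '/' deflects down->left, move left to (6,6)
Step 11: enter (6,6), '.' pass, move left to (6,5)
Step 12: enter (6,5), '.' pass, move left to (6,4)
Step 13: enter (6,4), '.' pass, move left to (6,3)
Step 14: enter (6,3), '.' pass, move left to (6,2)
Step 15: enter (6,2), '.' pass, move left to (6,1)
Step 16: enter (6,1), '.' pass, move left to (6,0)
Step 17: enter (6,0), '.' pass, move left to (6,-1)
Step 18: at (6,-1) — EXIT via left edge, pos 6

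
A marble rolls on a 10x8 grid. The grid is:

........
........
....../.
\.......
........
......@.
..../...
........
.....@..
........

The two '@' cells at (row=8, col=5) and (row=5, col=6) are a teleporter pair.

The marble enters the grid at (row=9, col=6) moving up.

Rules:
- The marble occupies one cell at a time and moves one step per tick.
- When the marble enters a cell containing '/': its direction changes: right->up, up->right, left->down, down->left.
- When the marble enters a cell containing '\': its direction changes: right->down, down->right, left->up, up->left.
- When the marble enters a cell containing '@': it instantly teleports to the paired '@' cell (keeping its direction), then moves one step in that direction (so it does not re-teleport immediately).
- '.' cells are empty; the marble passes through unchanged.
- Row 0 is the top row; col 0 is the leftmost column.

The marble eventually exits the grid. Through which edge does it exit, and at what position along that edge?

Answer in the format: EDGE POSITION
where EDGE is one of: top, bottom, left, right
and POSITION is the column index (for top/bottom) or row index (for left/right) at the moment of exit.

Answer: top 5

Derivation:
Step 1: enter (9,6), '.' pass, move up to (8,6)
Step 2: enter (8,6), '.' pass, move up to (7,6)
Step 3: enter (7,6), '.' pass, move up to (6,6)
Step 4: enter (6,6), '.' pass, move up to (5,6)
Step 5: enter (5,6), '@' teleport (5,6)->(8,5), also enter (8,5), move up to (7,5)
Step 6: enter (7,5), '.' pass, move up to (6,5)
Step 7: enter (6,5), '.' pass, move up to (5,5)
Step 8: enter (5,5), '.' pass, move up to (4,5)
Step 9: enter (4,5), '.' pass, move up to (3,5)
Step 10: enter (3,5), '.' pass, move up to (2,5)
Step 11: enter (2,5), '.' pass, move up to (1,5)
Step 12: enter (1,5), '.' pass, move up to (0,5)
Step 13: enter (0,5), '.' pass, move up to (-1,5)
Step 14: at (-1,5) — EXIT via top edge, pos 5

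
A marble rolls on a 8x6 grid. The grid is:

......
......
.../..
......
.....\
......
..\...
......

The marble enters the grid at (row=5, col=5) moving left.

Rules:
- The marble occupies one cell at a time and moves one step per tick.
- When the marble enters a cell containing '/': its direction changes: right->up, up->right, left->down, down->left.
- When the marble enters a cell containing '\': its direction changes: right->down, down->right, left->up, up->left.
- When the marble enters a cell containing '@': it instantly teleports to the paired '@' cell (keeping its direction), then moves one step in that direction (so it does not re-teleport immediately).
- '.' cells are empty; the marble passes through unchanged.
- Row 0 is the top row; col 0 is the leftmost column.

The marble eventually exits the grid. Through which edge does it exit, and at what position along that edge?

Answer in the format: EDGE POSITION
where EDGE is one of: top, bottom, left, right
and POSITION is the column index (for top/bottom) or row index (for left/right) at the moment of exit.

Step 1: enter (5,5), '.' pass, move left to (5,4)
Step 2: enter (5,4), '.' pass, move left to (5,3)
Step 3: enter (5,3), '.' pass, move left to (5,2)
Step 4: enter (5,2), '.' pass, move left to (5,1)
Step 5: enter (5,1), '.' pass, move left to (5,0)
Step 6: enter (5,0), '.' pass, move left to (5,-1)
Step 7: at (5,-1) — EXIT via left edge, pos 5

Answer: left 5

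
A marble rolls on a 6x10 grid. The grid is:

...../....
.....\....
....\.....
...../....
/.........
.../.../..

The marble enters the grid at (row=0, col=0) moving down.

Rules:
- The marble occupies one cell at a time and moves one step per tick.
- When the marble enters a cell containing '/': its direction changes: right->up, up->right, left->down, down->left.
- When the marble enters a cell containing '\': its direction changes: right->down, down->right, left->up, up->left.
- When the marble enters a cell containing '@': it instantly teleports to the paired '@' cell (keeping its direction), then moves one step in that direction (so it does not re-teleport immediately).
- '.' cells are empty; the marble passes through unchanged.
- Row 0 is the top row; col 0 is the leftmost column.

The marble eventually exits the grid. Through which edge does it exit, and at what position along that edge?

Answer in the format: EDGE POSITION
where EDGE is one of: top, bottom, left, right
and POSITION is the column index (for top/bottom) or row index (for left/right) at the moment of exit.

Step 1: enter (0,0), '.' pass, move down to (1,0)
Step 2: enter (1,0), '.' pass, move down to (2,0)
Step 3: enter (2,0), '.' pass, move down to (3,0)
Step 4: enter (3,0), '.' pass, move down to (4,0)
Step 5: enter (4,0), '/' deflects down->left, move left to (4,-1)
Step 6: at (4,-1) — EXIT via left edge, pos 4

Answer: left 4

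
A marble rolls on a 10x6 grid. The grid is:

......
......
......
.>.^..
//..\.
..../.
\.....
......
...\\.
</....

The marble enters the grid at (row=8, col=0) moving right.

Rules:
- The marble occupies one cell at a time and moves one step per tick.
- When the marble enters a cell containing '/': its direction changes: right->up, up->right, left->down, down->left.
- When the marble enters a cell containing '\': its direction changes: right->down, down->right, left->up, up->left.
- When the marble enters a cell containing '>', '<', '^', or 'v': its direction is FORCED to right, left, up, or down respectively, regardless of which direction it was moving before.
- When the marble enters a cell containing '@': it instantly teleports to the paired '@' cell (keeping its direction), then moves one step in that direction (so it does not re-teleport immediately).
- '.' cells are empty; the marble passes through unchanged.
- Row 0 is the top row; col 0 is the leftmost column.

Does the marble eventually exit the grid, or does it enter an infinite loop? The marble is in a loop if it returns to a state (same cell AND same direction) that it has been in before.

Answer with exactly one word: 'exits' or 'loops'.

Answer: exits

Derivation:
Step 1: enter (8,0), '.' pass, move right to (8,1)
Step 2: enter (8,1), '.' pass, move right to (8,2)
Step 3: enter (8,2), '.' pass, move right to (8,3)
Step 4: enter (8,3), '\' deflects right->down, move down to (9,3)
Step 5: enter (9,3), '.' pass, move down to (10,3)
Step 6: at (10,3) — EXIT via bottom edge, pos 3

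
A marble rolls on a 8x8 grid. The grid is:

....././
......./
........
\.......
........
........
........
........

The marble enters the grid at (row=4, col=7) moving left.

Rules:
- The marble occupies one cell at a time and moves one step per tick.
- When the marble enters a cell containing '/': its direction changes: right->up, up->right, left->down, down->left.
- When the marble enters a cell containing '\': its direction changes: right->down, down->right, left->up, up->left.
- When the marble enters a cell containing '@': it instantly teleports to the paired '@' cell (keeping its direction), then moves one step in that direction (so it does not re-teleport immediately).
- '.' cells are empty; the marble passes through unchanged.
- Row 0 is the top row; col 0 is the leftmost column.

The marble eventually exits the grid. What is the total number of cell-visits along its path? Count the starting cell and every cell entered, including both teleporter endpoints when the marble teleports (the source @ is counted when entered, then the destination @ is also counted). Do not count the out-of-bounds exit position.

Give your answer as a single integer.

Answer: 8

Derivation:
Step 1: enter (4,7), '.' pass, move left to (4,6)
Step 2: enter (4,6), '.' pass, move left to (4,5)
Step 3: enter (4,5), '.' pass, move left to (4,4)
Step 4: enter (4,4), '.' pass, move left to (4,3)
Step 5: enter (4,3), '.' pass, move left to (4,2)
Step 6: enter (4,2), '.' pass, move left to (4,1)
Step 7: enter (4,1), '.' pass, move left to (4,0)
Step 8: enter (4,0), '.' pass, move left to (4,-1)
Step 9: at (4,-1) — EXIT via left edge, pos 4
Path length (cell visits): 8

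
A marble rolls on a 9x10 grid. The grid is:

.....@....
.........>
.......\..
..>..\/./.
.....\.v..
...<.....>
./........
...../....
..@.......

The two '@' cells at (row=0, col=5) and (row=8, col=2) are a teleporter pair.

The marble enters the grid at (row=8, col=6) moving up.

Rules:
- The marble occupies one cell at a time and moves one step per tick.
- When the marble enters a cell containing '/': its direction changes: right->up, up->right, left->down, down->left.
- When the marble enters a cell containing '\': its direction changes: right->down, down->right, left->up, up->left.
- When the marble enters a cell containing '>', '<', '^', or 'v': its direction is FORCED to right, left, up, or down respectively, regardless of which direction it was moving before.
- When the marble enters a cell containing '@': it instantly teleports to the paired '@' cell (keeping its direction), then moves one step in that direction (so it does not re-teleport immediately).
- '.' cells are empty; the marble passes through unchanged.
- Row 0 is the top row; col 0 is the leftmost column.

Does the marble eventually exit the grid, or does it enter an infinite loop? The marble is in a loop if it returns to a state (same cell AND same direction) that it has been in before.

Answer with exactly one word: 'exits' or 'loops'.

Step 1: enter (8,6), '.' pass, move up to (7,6)
Step 2: enter (7,6), '.' pass, move up to (6,6)
Step 3: enter (6,6), '.' pass, move up to (5,6)
Step 4: enter (5,6), '.' pass, move up to (4,6)
Step 5: enter (4,6), '.' pass, move up to (3,6)
Step 6: enter (3,6), '/' deflects up->right, move right to (3,7)
Step 7: enter (3,7), '.' pass, move right to (3,8)
Step 8: enter (3,8), '/' deflects right->up, move up to (2,8)
Step 9: enter (2,8), '.' pass, move up to (1,8)
Step 10: enter (1,8), '.' pass, move up to (0,8)
Step 11: enter (0,8), '.' pass, move up to (-1,8)
Step 12: at (-1,8) — EXIT via top edge, pos 8

Answer: exits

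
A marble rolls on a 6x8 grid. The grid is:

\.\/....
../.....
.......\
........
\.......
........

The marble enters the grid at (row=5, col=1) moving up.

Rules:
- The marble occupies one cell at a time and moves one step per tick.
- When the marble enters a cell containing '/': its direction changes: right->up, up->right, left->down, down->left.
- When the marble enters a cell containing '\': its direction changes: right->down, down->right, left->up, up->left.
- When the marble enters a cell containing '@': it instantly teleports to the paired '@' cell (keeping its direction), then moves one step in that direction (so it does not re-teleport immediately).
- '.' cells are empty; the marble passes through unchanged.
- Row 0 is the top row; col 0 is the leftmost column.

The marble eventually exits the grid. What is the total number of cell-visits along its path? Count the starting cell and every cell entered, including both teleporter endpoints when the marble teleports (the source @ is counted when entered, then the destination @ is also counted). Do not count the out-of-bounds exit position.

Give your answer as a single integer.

Answer: 6

Derivation:
Step 1: enter (5,1), '.' pass, move up to (4,1)
Step 2: enter (4,1), '.' pass, move up to (3,1)
Step 3: enter (3,1), '.' pass, move up to (2,1)
Step 4: enter (2,1), '.' pass, move up to (1,1)
Step 5: enter (1,1), '.' pass, move up to (0,1)
Step 6: enter (0,1), '.' pass, move up to (-1,1)
Step 7: at (-1,1) — EXIT via top edge, pos 1
Path length (cell visits): 6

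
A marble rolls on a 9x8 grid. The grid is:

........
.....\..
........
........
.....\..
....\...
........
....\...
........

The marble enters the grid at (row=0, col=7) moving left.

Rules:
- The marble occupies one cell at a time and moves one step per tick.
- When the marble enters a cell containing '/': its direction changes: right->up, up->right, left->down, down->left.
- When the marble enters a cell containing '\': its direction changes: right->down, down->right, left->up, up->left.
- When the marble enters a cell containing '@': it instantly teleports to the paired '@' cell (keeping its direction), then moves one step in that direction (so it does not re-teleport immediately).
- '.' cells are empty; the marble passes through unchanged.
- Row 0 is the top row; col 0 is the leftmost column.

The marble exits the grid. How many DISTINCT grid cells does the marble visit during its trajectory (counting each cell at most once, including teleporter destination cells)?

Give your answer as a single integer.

Answer: 8

Derivation:
Step 1: enter (0,7), '.' pass, move left to (0,6)
Step 2: enter (0,6), '.' pass, move left to (0,5)
Step 3: enter (0,5), '.' pass, move left to (0,4)
Step 4: enter (0,4), '.' pass, move left to (0,3)
Step 5: enter (0,3), '.' pass, move left to (0,2)
Step 6: enter (0,2), '.' pass, move left to (0,1)
Step 7: enter (0,1), '.' pass, move left to (0,0)
Step 8: enter (0,0), '.' pass, move left to (0,-1)
Step 9: at (0,-1) — EXIT via left edge, pos 0
Distinct cells visited: 8 (path length 8)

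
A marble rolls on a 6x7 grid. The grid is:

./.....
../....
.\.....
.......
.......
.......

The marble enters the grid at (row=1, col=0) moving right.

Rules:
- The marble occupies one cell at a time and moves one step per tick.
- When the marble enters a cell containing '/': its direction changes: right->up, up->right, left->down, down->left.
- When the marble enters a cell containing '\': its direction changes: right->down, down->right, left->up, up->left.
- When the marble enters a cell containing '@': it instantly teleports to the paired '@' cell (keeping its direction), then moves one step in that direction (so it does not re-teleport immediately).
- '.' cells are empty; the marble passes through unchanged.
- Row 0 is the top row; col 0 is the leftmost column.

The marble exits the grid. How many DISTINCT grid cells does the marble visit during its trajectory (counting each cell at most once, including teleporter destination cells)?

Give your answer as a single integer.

Step 1: enter (1,0), '.' pass, move right to (1,1)
Step 2: enter (1,1), '.' pass, move right to (1,2)
Step 3: enter (1,2), '/' deflects right->up, move up to (0,2)
Step 4: enter (0,2), '.' pass, move up to (-1,2)
Step 5: at (-1,2) — EXIT via top edge, pos 2
Distinct cells visited: 4 (path length 4)

Answer: 4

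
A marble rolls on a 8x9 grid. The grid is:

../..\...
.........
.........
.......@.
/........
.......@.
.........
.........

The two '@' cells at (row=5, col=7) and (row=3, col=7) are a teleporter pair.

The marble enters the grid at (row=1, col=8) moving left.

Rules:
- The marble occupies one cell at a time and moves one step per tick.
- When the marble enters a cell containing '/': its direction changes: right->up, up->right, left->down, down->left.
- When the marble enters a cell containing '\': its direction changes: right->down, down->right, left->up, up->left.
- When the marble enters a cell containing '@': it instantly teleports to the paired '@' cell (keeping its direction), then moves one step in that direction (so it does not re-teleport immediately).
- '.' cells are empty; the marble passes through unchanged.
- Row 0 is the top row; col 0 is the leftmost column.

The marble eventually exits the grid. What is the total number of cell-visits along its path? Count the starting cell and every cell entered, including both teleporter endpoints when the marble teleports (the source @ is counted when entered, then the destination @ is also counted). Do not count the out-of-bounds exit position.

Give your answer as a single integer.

Step 1: enter (1,8), '.' pass, move left to (1,7)
Step 2: enter (1,7), '.' pass, move left to (1,6)
Step 3: enter (1,6), '.' pass, move left to (1,5)
Step 4: enter (1,5), '.' pass, move left to (1,4)
Step 5: enter (1,4), '.' pass, move left to (1,3)
Step 6: enter (1,3), '.' pass, move left to (1,2)
Step 7: enter (1,2), '.' pass, move left to (1,1)
Step 8: enter (1,1), '.' pass, move left to (1,0)
Step 9: enter (1,0), '.' pass, move left to (1,-1)
Step 10: at (1,-1) — EXIT via left edge, pos 1
Path length (cell visits): 9

Answer: 9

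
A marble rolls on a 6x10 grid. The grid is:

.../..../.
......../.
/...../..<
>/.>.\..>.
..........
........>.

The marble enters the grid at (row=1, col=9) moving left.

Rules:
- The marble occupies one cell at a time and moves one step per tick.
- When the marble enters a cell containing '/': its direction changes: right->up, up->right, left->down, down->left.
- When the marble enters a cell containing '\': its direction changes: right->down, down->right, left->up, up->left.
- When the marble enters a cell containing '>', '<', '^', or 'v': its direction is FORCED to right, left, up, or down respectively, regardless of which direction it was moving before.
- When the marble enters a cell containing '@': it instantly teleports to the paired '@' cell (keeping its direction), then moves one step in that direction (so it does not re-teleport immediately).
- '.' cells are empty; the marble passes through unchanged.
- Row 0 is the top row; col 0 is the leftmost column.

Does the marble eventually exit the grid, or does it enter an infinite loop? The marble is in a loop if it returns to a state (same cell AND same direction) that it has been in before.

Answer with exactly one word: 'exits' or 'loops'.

Answer: exits

Derivation:
Step 1: enter (1,9), '.' pass, move left to (1,8)
Step 2: enter (1,8), '/' deflects left->down, move down to (2,8)
Step 3: enter (2,8), '.' pass, move down to (3,8)
Step 4: enter (3,8), '>' forces down->right, move right to (3,9)
Step 5: enter (3,9), '.' pass, move right to (3,10)
Step 6: at (3,10) — EXIT via right edge, pos 3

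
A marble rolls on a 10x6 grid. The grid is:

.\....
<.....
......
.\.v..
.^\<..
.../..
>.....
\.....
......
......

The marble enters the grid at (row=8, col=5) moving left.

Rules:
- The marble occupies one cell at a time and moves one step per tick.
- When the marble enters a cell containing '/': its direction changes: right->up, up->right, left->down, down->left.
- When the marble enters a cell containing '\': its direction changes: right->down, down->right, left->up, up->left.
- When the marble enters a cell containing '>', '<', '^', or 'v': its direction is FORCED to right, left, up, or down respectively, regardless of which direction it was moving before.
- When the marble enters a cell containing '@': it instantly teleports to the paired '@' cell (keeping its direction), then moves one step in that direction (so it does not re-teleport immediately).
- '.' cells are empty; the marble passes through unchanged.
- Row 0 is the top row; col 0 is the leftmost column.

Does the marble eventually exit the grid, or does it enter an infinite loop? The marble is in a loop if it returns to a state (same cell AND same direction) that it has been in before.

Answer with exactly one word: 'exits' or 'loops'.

Step 1: enter (8,5), '.' pass, move left to (8,4)
Step 2: enter (8,4), '.' pass, move left to (8,3)
Step 3: enter (8,3), '.' pass, move left to (8,2)
Step 4: enter (8,2), '.' pass, move left to (8,1)
Step 5: enter (8,1), '.' pass, move left to (8,0)
Step 6: enter (8,0), '.' pass, move left to (8,-1)
Step 7: at (8,-1) — EXIT via left edge, pos 8

Answer: exits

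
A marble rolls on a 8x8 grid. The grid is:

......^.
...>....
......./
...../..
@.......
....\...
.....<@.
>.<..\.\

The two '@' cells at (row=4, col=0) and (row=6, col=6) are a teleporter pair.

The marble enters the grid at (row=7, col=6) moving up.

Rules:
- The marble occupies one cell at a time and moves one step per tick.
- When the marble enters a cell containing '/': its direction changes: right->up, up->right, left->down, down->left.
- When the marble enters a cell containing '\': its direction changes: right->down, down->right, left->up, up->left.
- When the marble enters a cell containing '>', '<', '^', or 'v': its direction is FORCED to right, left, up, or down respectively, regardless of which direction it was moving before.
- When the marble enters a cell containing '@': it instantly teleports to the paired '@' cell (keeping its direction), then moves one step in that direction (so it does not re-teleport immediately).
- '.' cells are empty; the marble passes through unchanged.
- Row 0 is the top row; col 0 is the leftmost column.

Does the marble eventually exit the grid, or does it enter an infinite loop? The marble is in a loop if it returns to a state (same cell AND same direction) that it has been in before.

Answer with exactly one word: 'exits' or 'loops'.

Step 1: enter (7,6), '.' pass, move up to (6,6)
Step 2: enter (6,6), '@' teleport (6,6)->(4,0), also enter (4,0), move up to (3,0)
Step 3: enter (3,0), '.' pass, move up to (2,0)
Step 4: enter (2,0), '.' pass, move up to (1,0)
Step 5: enter (1,0), '.' pass, move up to (0,0)
Step 6: enter (0,0), '.' pass, move up to (-1,0)
Step 7: at (-1,0) — EXIT via top edge, pos 0

Answer: exits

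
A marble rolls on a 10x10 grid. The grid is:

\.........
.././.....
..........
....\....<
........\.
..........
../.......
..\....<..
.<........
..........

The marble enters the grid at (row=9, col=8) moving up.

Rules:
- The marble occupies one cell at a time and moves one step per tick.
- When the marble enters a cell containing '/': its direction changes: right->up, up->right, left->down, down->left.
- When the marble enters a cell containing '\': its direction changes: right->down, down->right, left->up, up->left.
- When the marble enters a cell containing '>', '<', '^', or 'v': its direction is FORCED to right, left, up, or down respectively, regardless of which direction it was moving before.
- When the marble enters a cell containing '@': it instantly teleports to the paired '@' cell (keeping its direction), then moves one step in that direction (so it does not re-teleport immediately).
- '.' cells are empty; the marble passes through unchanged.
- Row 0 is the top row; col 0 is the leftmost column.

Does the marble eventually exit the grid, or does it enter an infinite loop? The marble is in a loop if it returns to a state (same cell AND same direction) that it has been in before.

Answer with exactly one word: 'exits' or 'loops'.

Step 1: enter (9,8), '.' pass, move up to (8,8)
Step 2: enter (8,8), '.' pass, move up to (7,8)
Step 3: enter (7,8), '.' pass, move up to (6,8)
Step 4: enter (6,8), '.' pass, move up to (5,8)
Step 5: enter (5,8), '.' pass, move up to (4,8)
Step 6: enter (4,8), '\' deflects up->left, move left to (4,7)
Step 7: enter (4,7), '.' pass, move left to (4,6)
Step 8: enter (4,6), '.' pass, move left to (4,5)
Step 9: enter (4,5), '.' pass, move left to (4,4)
Step 10: enter (4,4), '.' pass, move left to (4,3)
Step 11: enter (4,3), '.' pass, move left to (4,2)
Step 12: enter (4,2), '.' pass, move left to (4,1)
Step 13: enter (4,1), '.' pass, move left to (4,0)
Step 14: enter (4,0), '.' pass, move left to (4,-1)
Step 15: at (4,-1) — EXIT via left edge, pos 4

Answer: exits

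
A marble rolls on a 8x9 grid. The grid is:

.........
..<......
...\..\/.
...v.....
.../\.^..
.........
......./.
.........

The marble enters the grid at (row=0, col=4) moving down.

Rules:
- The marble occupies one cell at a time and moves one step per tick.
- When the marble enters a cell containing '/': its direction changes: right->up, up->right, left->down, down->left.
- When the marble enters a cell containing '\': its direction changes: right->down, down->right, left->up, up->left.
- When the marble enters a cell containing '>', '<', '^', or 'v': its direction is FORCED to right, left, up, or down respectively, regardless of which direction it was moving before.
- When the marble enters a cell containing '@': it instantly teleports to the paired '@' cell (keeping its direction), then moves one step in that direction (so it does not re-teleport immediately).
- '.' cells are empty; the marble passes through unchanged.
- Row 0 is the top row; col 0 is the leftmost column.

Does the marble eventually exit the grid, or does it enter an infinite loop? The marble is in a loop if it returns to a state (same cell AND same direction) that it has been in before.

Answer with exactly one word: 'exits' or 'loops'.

Answer: exits

Derivation:
Step 1: enter (0,4), '.' pass, move down to (1,4)
Step 2: enter (1,4), '.' pass, move down to (2,4)
Step 3: enter (2,4), '.' pass, move down to (3,4)
Step 4: enter (3,4), '.' pass, move down to (4,4)
Step 5: enter (4,4), '\' deflects down->right, move right to (4,5)
Step 6: enter (4,5), '.' pass, move right to (4,6)
Step 7: enter (4,6), '^' forces right->up, move up to (3,6)
Step 8: enter (3,6), '.' pass, move up to (2,6)
Step 9: enter (2,6), '\' deflects up->left, move left to (2,5)
Step 10: enter (2,5), '.' pass, move left to (2,4)
Step 11: enter (2,4), '.' pass, move left to (2,3)
Step 12: enter (2,3), '\' deflects left->up, move up to (1,3)
Step 13: enter (1,3), '.' pass, move up to (0,3)
Step 14: enter (0,3), '.' pass, move up to (-1,3)
Step 15: at (-1,3) — EXIT via top edge, pos 3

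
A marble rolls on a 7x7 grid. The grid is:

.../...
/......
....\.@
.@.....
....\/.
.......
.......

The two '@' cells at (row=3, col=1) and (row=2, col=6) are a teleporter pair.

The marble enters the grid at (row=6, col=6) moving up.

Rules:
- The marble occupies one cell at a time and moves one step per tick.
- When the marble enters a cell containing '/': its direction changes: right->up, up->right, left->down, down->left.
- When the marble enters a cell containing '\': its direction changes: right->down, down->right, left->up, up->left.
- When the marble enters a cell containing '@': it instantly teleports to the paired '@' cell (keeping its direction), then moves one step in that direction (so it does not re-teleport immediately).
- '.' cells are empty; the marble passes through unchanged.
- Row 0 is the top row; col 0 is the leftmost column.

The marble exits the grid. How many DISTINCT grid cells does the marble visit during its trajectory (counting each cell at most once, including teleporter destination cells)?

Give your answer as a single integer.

Step 1: enter (6,6), '.' pass, move up to (5,6)
Step 2: enter (5,6), '.' pass, move up to (4,6)
Step 3: enter (4,6), '.' pass, move up to (3,6)
Step 4: enter (3,6), '.' pass, move up to (2,6)
Step 5: enter (2,6), '@' teleport (2,6)->(3,1), also enter (3,1), move up to (2,1)
Step 6: enter (2,1), '.' pass, move up to (1,1)
Step 7: enter (1,1), '.' pass, move up to (0,1)
Step 8: enter (0,1), '.' pass, move up to (-1,1)
Step 9: at (-1,1) — EXIT via top edge, pos 1
Distinct cells visited: 9 (path length 9)

Answer: 9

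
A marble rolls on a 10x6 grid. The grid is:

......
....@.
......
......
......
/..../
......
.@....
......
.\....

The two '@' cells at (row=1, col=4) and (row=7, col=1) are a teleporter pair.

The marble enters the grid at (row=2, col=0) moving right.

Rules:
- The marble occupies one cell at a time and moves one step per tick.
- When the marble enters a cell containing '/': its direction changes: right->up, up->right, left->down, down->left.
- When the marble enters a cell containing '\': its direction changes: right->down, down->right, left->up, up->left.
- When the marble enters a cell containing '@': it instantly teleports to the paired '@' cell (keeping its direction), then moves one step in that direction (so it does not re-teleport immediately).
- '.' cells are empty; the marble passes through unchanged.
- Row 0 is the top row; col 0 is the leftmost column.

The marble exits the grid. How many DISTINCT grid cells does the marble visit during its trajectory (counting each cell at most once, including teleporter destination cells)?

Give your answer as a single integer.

Answer: 6

Derivation:
Step 1: enter (2,0), '.' pass, move right to (2,1)
Step 2: enter (2,1), '.' pass, move right to (2,2)
Step 3: enter (2,2), '.' pass, move right to (2,3)
Step 4: enter (2,3), '.' pass, move right to (2,4)
Step 5: enter (2,4), '.' pass, move right to (2,5)
Step 6: enter (2,5), '.' pass, move right to (2,6)
Step 7: at (2,6) — EXIT via right edge, pos 2
Distinct cells visited: 6 (path length 6)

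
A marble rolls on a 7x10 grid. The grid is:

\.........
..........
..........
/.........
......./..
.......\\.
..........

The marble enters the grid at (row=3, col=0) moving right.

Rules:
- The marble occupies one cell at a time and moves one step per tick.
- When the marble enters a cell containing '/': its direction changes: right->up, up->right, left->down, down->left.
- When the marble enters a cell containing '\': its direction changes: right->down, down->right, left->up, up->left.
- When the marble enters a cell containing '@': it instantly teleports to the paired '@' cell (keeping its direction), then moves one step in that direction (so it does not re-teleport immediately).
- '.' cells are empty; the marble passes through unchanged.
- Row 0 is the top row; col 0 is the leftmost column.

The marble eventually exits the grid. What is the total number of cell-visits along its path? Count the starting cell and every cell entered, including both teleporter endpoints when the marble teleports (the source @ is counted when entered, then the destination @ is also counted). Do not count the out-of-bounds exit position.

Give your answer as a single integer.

Answer: 4

Derivation:
Step 1: enter (3,0), '/' deflects right->up, move up to (2,0)
Step 2: enter (2,0), '.' pass, move up to (1,0)
Step 3: enter (1,0), '.' pass, move up to (0,0)
Step 4: enter (0,0), '\' deflects up->left, move left to (0,-1)
Step 5: at (0,-1) — EXIT via left edge, pos 0
Path length (cell visits): 4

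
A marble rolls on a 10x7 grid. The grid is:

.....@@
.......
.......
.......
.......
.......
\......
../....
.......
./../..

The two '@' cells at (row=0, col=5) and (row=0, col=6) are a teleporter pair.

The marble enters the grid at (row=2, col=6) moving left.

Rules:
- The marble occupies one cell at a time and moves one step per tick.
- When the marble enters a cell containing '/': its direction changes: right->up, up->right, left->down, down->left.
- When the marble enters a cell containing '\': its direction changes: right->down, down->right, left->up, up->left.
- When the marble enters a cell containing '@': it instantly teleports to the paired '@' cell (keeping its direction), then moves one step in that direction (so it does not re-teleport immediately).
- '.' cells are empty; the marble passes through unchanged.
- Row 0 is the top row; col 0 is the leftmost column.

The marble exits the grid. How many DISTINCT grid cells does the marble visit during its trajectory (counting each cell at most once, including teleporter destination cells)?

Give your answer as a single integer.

Step 1: enter (2,6), '.' pass, move left to (2,5)
Step 2: enter (2,5), '.' pass, move left to (2,4)
Step 3: enter (2,4), '.' pass, move left to (2,3)
Step 4: enter (2,3), '.' pass, move left to (2,2)
Step 5: enter (2,2), '.' pass, move left to (2,1)
Step 6: enter (2,1), '.' pass, move left to (2,0)
Step 7: enter (2,0), '.' pass, move left to (2,-1)
Step 8: at (2,-1) — EXIT via left edge, pos 2
Distinct cells visited: 7 (path length 7)

Answer: 7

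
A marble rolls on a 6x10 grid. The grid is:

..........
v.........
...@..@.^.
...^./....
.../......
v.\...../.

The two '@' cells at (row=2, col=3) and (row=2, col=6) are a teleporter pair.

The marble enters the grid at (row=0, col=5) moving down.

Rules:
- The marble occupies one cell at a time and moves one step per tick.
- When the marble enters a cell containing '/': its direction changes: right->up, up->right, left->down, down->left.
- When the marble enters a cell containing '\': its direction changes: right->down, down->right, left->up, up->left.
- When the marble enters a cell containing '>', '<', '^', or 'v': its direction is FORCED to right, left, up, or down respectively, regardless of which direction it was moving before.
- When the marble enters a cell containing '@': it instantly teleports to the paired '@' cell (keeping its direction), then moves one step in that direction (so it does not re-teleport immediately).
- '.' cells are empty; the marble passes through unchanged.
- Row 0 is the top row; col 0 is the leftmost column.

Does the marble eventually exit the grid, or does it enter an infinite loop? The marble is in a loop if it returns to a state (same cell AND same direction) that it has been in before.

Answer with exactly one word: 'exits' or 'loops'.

Step 1: enter (0,5), '.' pass, move down to (1,5)
Step 2: enter (1,5), '.' pass, move down to (2,5)
Step 3: enter (2,5), '.' pass, move down to (3,5)
Step 4: enter (3,5), '/' deflects down->left, move left to (3,4)
Step 5: enter (3,4), '.' pass, move left to (3,3)
Step 6: enter (3,3), '^' forces left->up, move up to (2,3)
Step 7: enter (2,3), '@' teleport (2,3)->(2,6), also enter (2,6), move up to (1,6)
Step 8: enter (1,6), '.' pass, move up to (0,6)
Step 9: enter (0,6), '.' pass, move up to (-1,6)
Step 10: at (-1,6) — EXIT via top edge, pos 6

Answer: exits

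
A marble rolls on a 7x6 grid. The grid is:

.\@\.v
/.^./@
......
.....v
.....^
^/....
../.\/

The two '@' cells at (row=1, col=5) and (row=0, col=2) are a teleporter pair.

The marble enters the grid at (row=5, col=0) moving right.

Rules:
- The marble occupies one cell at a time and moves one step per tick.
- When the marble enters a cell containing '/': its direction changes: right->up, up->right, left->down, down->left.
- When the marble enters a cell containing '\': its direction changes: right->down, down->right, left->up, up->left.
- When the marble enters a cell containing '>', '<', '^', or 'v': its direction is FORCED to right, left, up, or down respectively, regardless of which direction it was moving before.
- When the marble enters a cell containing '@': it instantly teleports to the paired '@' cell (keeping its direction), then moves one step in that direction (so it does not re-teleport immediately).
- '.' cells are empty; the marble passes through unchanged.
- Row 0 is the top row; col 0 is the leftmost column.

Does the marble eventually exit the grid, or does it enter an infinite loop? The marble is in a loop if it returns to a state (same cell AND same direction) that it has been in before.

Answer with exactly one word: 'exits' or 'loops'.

Answer: loops

Derivation:
Step 1: enter (5,0), '^' forces right->up, move up to (4,0)
Step 2: enter (4,0), '.' pass, move up to (3,0)
Step 3: enter (3,0), '.' pass, move up to (2,0)
Step 4: enter (2,0), '.' pass, move up to (1,0)
Step 5: enter (1,0), '/' deflects up->right, move right to (1,1)
Step 6: enter (1,1), '.' pass, move right to (1,2)
Step 7: enter (1,2), '^' forces right->up, move up to (0,2)
Step 8: enter (0,2), '@' teleport (0,2)->(1,5), also enter (1,5), move up to (0,5)
Step 9: enter (0,5), 'v' forces up->down, move down to (1,5)
Step 10: enter (1,5), '@' teleport (1,5)->(0,2), also enter (0,2), move down to (1,2)
Step 11: enter (1,2), '^' forces down->up, move up to (0,2)
Step 12: at (0,2) dir=up — LOOP DETECTED (seen before)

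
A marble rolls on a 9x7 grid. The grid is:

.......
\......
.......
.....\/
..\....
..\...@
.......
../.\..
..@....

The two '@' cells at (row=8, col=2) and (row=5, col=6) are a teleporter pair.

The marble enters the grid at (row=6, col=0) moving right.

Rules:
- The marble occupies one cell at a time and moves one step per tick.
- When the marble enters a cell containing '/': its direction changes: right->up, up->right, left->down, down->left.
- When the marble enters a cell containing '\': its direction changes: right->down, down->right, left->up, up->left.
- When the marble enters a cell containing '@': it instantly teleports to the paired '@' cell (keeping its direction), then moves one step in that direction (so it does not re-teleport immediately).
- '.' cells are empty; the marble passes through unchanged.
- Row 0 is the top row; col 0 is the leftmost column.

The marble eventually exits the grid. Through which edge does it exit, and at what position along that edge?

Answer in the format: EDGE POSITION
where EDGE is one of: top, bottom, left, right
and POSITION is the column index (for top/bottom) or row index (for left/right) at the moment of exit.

Answer: right 6

Derivation:
Step 1: enter (6,0), '.' pass, move right to (6,1)
Step 2: enter (6,1), '.' pass, move right to (6,2)
Step 3: enter (6,2), '.' pass, move right to (6,3)
Step 4: enter (6,3), '.' pass, move right to (6,4)
Step 5: enter (6,4), '.' pass, move right to (6,5)
Step 6: enter (6,5), '.' pass, move right to (6,6)
Step 7: enter (6,6), '.' pass, move right to (6,7)
Step 8: at (6,7) — EXIT via right edge, pos 6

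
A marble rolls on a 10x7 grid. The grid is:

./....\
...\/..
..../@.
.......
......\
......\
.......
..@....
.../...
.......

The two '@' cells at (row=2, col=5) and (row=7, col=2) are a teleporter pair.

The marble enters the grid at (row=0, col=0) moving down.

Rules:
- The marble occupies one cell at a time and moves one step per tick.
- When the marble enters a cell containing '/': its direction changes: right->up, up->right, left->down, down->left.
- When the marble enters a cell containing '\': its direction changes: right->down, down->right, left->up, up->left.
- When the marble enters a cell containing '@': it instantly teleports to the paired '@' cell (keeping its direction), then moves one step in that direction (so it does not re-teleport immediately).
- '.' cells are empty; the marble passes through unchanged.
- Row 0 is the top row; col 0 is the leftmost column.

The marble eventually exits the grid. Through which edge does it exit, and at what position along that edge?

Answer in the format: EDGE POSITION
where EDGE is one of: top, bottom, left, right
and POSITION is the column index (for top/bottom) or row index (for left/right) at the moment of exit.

Answer: bottom 0

Derivation:
Step 1: enter (0,0), '.' pass, move down to (1,0)
Step 2: enter (1,0), '.' pass, move down to (2,0)
Step 3: enter (2,0), '.' pass, move down to (3,0)
Step 4: enter (3,0), '.' pass, move down to (4,0)
Step 5: enter (4,0), '.' pass, move down to (5,0)
Step 6: enter (5,0), '.' pass, move down to (6,0)
Step 7: enter (6,0), '.' pass, move down to (7,0)
Step 8: enter (7,0), '.' pass, move down to (8,0)
Step 9: enter (8,0), '.' pass, move down to (9,0)
Step 10: enter (9,0), '.' pass, move down to (10,0)
Step 11: at (10,0) — EXIT via bottom edge, pos 0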